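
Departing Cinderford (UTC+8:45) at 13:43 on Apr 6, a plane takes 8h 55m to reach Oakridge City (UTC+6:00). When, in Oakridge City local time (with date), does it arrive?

Convert departure to UTC: 13:43 − 8:45 = 04:58 UTC on Apr 6.
Add 8 hours and 55 minutes travel time → 13:53 UTC.
Oakridge City is UTC+6:00, so local arrival = 13:53 + 6:00 = 19:53 on Apr 6.

19:53 on April 6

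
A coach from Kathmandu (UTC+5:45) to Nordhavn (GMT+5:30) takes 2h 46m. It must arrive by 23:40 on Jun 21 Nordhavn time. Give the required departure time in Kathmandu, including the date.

21:09 on Jun 21

Target arrival in UTC: 23:40 − 5:30 = 18:10 on Jun 21.
Subtract 2 hours 46 minutes → departure 15:24 UTC on Jun 21.
Kathmandu is UTC+5:45: 15:24 + 5:45 = 21:09 on Jun 21.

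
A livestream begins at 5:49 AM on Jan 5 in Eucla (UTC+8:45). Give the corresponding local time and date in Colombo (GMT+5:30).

2:34 AM on January 5

In UTC: 5:49 AM − 8:45 = 9:04 PM on Jan 4.
Colombo is UTC+5:30: 9:04 PM + 5:30 = 2:34 AM on Jan 5.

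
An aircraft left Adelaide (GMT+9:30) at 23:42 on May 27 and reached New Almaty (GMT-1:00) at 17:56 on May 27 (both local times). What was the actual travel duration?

4 hours 44 minutes

Departure in UTC: 23:42 − 9:30 = 14:12 on May 27.
Arrival in UTC: 17:56 + 1:00 = 18:56 on May 27.
Elapsed = 18:56 − 14:12 = 4 hours 44 minutes.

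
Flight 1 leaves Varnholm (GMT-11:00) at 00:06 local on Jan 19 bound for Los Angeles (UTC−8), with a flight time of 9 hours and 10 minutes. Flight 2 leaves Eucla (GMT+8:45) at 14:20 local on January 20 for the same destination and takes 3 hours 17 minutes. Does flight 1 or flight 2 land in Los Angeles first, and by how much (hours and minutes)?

Flight 1 in UTC: 00:06 + 11:00 = 11:06 on Jan 19.
+9 hours and 10 minutes → arrive 20:16 UTC on Jan 19.
Flight 2 in UTC: 14:20 − 8:45 = 05:35 on Jan 20.
+3 hours 17 minutes → arrive 08:52 UTC on Jan 20.
Flight 1 lands earlier by 12 hours 36 minutes.

the first, by 12 hours 36 minutes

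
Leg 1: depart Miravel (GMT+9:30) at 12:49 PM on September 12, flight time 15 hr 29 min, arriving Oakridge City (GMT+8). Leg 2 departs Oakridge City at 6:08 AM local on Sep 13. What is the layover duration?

Convert departure to UTC: 12:49 PM − 9:30 = 3:19 AM UTC on Sep 12.
Add 15 hours and 29 minutes flight time → 6:48 PM UTC.
Oakridge City is UTC+8:00, so local arrival = 6:48 PM + 8:00 = 2:48 AM on Sep 13.
Layover = 6:08 AM − 2:48 AM = 3 hours 20 minutes.

3 hours 20 minutes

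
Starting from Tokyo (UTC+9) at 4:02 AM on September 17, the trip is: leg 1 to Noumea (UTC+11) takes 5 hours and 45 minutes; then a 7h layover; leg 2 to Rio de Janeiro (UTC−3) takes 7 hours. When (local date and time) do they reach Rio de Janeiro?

11:47 AM on September 17

Convert departure to UTC: 4:02 AM − 9:00 = 7:02 PM UTC on Sep 16.
Add 5 hours 45 minutes leg 1 → 12:47 AM UTC (Sep 17).
Add 7 hours layover in Noumea → 7:47 AM UTC.
Add 7 hours leg 2 → 2:47 PM UTC.
Rio de Janeiro is UTC−3:00, so local arrival = 2:47 PM − 3:00 = 11:47 AM on Sep 17.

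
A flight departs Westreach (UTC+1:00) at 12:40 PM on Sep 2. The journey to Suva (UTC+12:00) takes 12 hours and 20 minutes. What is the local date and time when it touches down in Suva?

Convert departure to UTC: 12:40 PM − 1:00 = 11:40 AM UTC on Sep 2.
Add 12 hours and 20 minutes travel time → 12:00 AM UTC (Sep 3).
Suva is UTC+12:00, so local arrival = 12:00 AM + 12:00 = 12:00 PM on Sep 3.

12:00 PM on September 3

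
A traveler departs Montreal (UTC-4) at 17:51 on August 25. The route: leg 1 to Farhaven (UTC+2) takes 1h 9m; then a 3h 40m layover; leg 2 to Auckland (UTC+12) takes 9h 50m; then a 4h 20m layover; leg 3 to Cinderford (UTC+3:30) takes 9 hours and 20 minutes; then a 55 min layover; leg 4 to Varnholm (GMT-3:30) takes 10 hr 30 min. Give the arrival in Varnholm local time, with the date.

10:05 on August 27

Convert departure to UTC: 17:51 + 4:00 = 21:51 UTC on Aug 25.
Add 1 hour 9 minutes leg 1 → 23:00 UTC.
Add 3 hours 40 minutes layover in Farhaven → 02:40 UTC (Aug 26).
Add 9 hours 50 minutes leg 2 → 12:30 UTC.
Add 4 hours 20 minutes layover in Auckland → 16:50 UTC.
Add 9 hours 20 minutes leg 3 → 02:10 UTC (Aug 27).
Add 55 minutes layover in Cinderford → 03:05 UTC.
Add 10 hours and 30 minutes leg 4 → 13:35 UTC.
Varnholm is UTC−3:30, so local arrival = 13:35 − 3:30 = 10:05 on Aug 27.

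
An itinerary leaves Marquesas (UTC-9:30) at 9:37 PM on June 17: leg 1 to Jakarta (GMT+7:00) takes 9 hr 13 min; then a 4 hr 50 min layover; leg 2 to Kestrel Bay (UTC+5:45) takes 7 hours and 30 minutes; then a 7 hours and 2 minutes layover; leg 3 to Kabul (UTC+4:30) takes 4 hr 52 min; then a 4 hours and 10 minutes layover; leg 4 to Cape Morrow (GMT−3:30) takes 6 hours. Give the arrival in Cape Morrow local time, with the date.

Convert departure to UTC: 9:37 PM + 9:30 = 7:07 AM UTC on Jun 18.
Add 9 hours 13 minutes leg 1 → 4:20 PM UTC.
Add 4 hours 50 minutes layover in Jakarta → 9:10 PM UTC.
Add 7 hours and 30 minutes leg 2 → 4:40 AM UTC (Jun 19).
Add 7 hours and 2 minutes layover in Kestrel Bay → 11:42 AM UTC.
Add 4 hours 52 minutes leg 3 → 4:34 PM UTC.
Add 4 hours 10 minutes layover in Kabul → 8:44 PM UTC.
Add 6 hours leg 4 → 2:44 AM UTC (Jun 20).
Cape Morrow is UTC−3:30, so local arrival = 2:44 AM − 3:30 = 11:14 PM on Jun 19.

11:14 PM on June 19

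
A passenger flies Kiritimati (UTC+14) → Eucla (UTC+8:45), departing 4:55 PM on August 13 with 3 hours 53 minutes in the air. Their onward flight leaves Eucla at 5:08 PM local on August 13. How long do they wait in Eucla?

Convert departure to UTC: 4:55 PM − 14:00 = 2:55 AM UTC on Aug 13.
Add 3 hours and 53 minutes flight time → 6:48 AM UTC.
Eucla is UTC+8:45, so local arrival = 6:48 AM + 8:45 = 3:33 PM on Aug 13.
Layover = 5:08 PM − 3:33 PM = 1 hour 35 minutes.

1 hour 35 minutes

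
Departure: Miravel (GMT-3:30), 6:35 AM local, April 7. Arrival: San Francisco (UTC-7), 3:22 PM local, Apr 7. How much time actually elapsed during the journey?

12 hours 17 minutes

Departure in UTC: 6:35 AM + 3:30 = 10:05 AM on Apr 7.
Arrival in UTC: 3:22 PM + 7:00 = 10:22 PM on Apr 7.
Elapsed = 10:22 PM − 10:05 AM = 12 hours 17 minutes.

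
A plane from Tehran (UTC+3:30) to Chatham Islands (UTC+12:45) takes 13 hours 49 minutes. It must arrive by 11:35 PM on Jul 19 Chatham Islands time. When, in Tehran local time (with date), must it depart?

12:31 AM on July 19

Target arrival in UTC: 11:35 PM − 12:45 = 10:50 AM on Jul 19.
Subtract 13 hours and 49 minutes → departure 9:01 PM UTC on Jul 18.
Tehran is UTC+3:30: 9:01 PM + 3:30 = 12:31 AM on Jul 19.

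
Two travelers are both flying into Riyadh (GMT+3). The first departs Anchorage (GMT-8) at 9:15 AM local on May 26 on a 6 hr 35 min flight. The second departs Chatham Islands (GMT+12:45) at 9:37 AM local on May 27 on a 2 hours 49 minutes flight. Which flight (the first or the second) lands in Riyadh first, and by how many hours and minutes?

Flight 1 in UTC: 9:15 AM + 8:00 = 5:15 PM on May 26.
+6 hours and 35 minutes → arrive 11:50 PM UTC on May 26.
Flight 2 in UTC: 9:37 AM − 12:45 = 8:52 PM on May 26.
+2 hours 49 minutes → arrive 11:41 PM UTC on May 26.
Flight 2 lands earlier by 9 minutes.

the second, by 9 minutes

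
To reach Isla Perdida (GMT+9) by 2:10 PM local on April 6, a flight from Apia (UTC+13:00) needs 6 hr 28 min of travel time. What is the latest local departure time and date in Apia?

Target arrival in UTC: 2:10 PM − 9:00 = 5:10 AM on Apr 6.
Subtract 6 hours and 28 minutes → departure 10:42 PM UTC on Apr 5.
Apia is UTC+13:00: 10:42 PM + 13:00 = 11:42 AM on Apr 6.

11:42 AM on April 6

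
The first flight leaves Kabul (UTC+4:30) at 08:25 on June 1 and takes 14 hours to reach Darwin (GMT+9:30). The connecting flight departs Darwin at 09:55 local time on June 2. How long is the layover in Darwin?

Convert departure to UTC: 08:25 − 4:30 = 03:55 UTC on Jun 1.
Add 14 hours flight time → 17:55 UTC.
Darwin is UTC+9:30, so local arrival = 17:55 + 9:30 = 03:25 on Jun 2.
Layover = 09:55 − 03:25 = 6 hours 30 minutes.

6 hours 30 minutes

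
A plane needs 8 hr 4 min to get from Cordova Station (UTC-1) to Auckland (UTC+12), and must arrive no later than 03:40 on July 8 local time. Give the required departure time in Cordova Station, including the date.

06:36 on Jul 7

Target arrival in UTC: 03:40 − 12:00 = 15:40 on Jul 7.
Subtract 8 hours and 4 minutes → departure 07:36 UTC on Jul 7.
Cordova Station is UTC−1:00: 07:36 − 1:00 = 06:36 on Jul 7.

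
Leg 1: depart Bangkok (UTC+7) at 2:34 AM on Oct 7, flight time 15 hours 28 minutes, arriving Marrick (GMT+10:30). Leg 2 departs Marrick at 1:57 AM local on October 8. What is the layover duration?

4 hours 25 minutes

Convert departure to UTC: 2:34 AM − 7:00 = 7:34 PM UTC on Oct 6.
Add 15 hours and 28 minutes flight time → 11:02 AM UTC (Oct 7).
Marrick is UTC+10:30, so local arrival = 11:02 AM + 10:30 = 9:32 PM on Oct 7.
Layover = 1:57 AM − 9:32 PM (+1 day) = 4 hours 25 minutes.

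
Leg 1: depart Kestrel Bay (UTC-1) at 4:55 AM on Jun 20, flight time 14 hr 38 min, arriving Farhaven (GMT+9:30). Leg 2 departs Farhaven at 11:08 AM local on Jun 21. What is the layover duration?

5 hours 5 minutes

Convert departure to UTC: 4:55 AM + 1:00 = 5:55 AM UTC on Jun 20.
Add 14 hours and 38 minutes flight time → 8:33 PM UTC.
Farhaven is UTC+9:30, so local arrival = 8:33 PM + 9:30 = 6:03 AM on Jun 21.
Layover = 11:08 AM − 6:03 AM = 5 hours 5 minutes.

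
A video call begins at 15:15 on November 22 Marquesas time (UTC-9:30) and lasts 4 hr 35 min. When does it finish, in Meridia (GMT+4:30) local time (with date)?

09:50 on November 23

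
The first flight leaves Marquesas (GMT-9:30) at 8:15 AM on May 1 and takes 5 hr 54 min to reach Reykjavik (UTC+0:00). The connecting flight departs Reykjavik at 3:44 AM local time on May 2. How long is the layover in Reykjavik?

Convert departure to UTC: 8:15 AM + 9:30 = 5:45 PM UTC on May 1.
Add 5 hours 54 minutes flight time → 11:39 PM UTC.
Reykjavik is UTC+0, so local arrival is the same: 11:39 PM on May 1.
Layover = 3:44 AM − 11:39 PM (+1 day) = 4 hours 5 minutes.

4 hours 5 minutes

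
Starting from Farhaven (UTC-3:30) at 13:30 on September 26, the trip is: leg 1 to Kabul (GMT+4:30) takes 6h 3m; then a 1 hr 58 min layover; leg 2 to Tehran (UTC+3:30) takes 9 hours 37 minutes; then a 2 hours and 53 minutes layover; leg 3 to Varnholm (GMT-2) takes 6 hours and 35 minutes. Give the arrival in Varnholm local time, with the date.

Convert departure to UTC: 13:30 + 3:30 = 17:00 UTC on Sep 26.
Add 6 hours and 3 minutes leg 1 → 23:03 UTC.
Add 1 hour and 58 minutes layover in Kabul → 01:01 UTC (Sep 27).
Add 9 hours 37 minutes leg 2 → 10:38 UTC.
Add 2 hours and 53 minutes layover in Tehran → 13:31 UTC.
Add 6 hours 35 minutes leg 3 → 20:06 UTC.
Varnholm is UTC−2:00, so local arrival = 20:06 − 2:00 = 18:06 on Sep 27.

18:06 on September 27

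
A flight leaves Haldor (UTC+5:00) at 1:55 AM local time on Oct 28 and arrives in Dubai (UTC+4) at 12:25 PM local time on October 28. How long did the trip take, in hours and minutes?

Departure in UTC: 1:55 AM − 5:00 = 8:55 PM on Oct 27.
Arrival in UTC: 12:25 PM − 4:00 = 8:25 AM on Oct 28.
Elapsed = 8:25 AM − 8:55 PM (+1 day) = 11 hours 30 minutes.

11 hours 30 minutes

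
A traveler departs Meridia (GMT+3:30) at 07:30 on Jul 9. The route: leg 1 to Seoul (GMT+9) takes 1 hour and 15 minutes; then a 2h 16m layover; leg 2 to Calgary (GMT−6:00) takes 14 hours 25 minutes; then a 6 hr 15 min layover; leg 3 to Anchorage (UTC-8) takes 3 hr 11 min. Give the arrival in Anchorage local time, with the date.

23:22 on Jul 9

Convert departure to UTC: 07:30 − 3:30 = 04:00 UTC on Jul 9.
Add 1 hour 15 minutes leg 1 → 05:15 UTC.
Add 2 hours 16 minutes layover in Seoul → 07:31 UTC.
Add 14 hours and 25 minutes leg 2 → 21:56 UTC.
Add 6 hours 15 minutes layover in Calgary → 04:11 UTC (Jul 10).
Add 3 hours 11 minutes leg 3 → 07:22 UTC.
Anchorage is UTC−8:00, so local arrival = 07:22 − 8:00 = 23:22 on Jul 9.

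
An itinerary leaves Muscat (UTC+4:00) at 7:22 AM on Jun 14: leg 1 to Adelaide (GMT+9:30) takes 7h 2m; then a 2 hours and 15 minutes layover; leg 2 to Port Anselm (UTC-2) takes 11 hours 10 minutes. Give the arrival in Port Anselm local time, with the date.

9:49 PM on Jun 14

Convert departure to UTC: 7:22 AM − 4:00 = 3:22 AM UTC on Jun 14.
Add 7 hours 2 minutes leg 1 → 10:24 AM UTC.
Add 2 hours and 15 minutes layover in Adelaide → 12:39 PM UTC.
Add 11 hours and 10 minutes leg 2 → 11:49 PM UTC.
Port Anselm is UTC−2:00, so local arrival = 11:49 PM − 2:00 = 9:49 PM on Jun 14.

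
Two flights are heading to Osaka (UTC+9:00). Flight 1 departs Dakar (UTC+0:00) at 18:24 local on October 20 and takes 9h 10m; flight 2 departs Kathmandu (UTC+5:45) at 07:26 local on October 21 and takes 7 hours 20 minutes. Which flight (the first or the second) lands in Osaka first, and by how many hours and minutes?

the first, by 5 hours 27 minutes

Flight 1 departs at 18:24 UTC (Oct 20).
+9 hours 10 minutes → arrive 03:34 UTC on Oct 21.
Flight 2 in UTC: 07:26 − 5:45 = 01:41 on Oct 21.
+7 hours and 20 minutes → arrive 09:01 UTC on Oct 21.
Flight 1 lands earlier by 5 hours 27 minutes.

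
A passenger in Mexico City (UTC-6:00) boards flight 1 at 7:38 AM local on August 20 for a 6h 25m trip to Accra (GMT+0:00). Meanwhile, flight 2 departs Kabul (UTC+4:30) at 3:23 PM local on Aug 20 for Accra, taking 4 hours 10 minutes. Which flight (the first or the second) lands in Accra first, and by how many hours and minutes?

the second, by 5 hours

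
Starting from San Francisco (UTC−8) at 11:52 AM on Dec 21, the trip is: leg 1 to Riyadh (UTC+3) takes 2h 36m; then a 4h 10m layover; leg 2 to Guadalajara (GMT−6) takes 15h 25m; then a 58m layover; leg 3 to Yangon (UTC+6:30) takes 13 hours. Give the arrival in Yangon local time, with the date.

2:31 PM on December 23

Convert departure to UTC: 11:52 AM + 8:00 = 7:52 PM UTC on Dec 21.
Add 2 hours 36 minutes leg 1 → 10:28 PM UTC.
Add 4 hours 10 minutes layover in Riyadh → 2:38 AM UTC (Dec 22).
Add 15 hours and 25 minutes leg 2 → 6:03 PM UTC.
Add 58 minutes layover in Guadalajara → 7:01 PM UTC.
Add 13 hours leg 3 → 8:01 AM UTC (Dec 23).
Yangon is UTC+6:30, so local arrival = 8:01 AM + 6:30 = 2:31 PM on Dec 23.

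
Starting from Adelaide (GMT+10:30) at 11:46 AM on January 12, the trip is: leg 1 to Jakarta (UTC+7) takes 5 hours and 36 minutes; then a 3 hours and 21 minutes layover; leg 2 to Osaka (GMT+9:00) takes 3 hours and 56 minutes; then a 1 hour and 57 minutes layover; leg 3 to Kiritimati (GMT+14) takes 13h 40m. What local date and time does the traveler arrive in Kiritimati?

Convert departure to UTC: 11:46 AM − 10:30 = 1:16 AM UTC on Jan 12.
Add 5 hours 36 minutes leg 1 → 6:52 AM UTC.
Add 3 hours and 21 minutes layover in Jakarta → 10:13 AM UTC.
Add 3 hours 56 minutes leg 2 → 2:09 PM UTC.
Add 1 hour 57 minutes layover in Osaka → 4:06 PM UTC.
Add 13 hours and 40 minutes leg 3 → 5:46 AM UTC (Jan 13).
Kiritimati is UTC+14:00, so local arrival = 5:46 AM + 14:00 = 7:46 PM on Jan 13.

7:46 PM on January 13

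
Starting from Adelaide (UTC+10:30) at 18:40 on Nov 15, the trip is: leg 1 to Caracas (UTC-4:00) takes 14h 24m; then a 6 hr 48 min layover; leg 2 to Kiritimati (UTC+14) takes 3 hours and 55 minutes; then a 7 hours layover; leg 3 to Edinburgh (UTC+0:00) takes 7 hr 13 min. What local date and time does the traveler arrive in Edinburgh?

Convert departure to UTC: 18:40 − 10:30 = 08:10 UTC on Nov 15.
Add 14 hours and 24 minutes leg 1 → 22:34 UTC.
Add 6 hours 48 minutes layover in Caracas → 05:22 UTC (Nov 16).
Add 3 hours 55 minutes leg 2 → 09:17 UTC.
Add 7 hours layover in Kiritimati → 16:17 UTC.
Add 7 hours 13 minutes leg 3 → 23:30 UTC.
Edinburgh is UTC+0, so local arrival is the same: 23:30 on Nov 16.

23:30 on November 16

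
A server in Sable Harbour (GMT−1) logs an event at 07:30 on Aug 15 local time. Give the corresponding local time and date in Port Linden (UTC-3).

In UTC: 07:30 + 1:00 = 08:30 on Aug 15.
Port Linden is UTC−3:00: 08:30 − 3:00 = 05:30 on Aug 15.

05:30 on Aug 15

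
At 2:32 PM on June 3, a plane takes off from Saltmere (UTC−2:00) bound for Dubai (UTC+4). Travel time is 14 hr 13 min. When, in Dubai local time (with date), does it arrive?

Convert departure to UTC: 2:32 PM + 2:00 = 4:32 PM UTC on Jun 3.
Add 14 hours 13 minutes travel time → 6:45 AM UTC (Jun 4).
Dubai is UTC+4:00, so local arrival = 6:45 AM + 4:00 = 10:45 AM on Jun 4.

10:45 AM on June 4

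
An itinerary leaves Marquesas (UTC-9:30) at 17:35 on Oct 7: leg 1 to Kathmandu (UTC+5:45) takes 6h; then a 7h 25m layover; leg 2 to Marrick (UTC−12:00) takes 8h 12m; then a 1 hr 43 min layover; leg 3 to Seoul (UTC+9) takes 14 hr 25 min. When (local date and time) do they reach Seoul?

01:50 on Oct 10

Convert departure to UTC: 17:35 + 9:30 = 03:05 UTC on Oct 8.
Add 6 hours leg 1 → 09:05 UTC.
Add 7 hours and 25 minutes layover in Kathmandu → 16:30 UTC.
Add 8 hours and 12 minutes leg 2 → 00:42 UTC (Oct 9).
Add 1 hour and 43 minutes layover in Marrick → 02:25 UTC.
Add 14 hours 25 minutes leg 3 → 16:50 UTC.
Seoul is UTC+9:00, so local arrival = 16:50 + 9:00 = 01:50 on Oct 10.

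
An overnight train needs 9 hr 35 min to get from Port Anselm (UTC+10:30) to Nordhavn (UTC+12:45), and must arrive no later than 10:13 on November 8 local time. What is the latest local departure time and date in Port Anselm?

Target arrival in UTC: 10:13 − 12:45 = 21:28 on Nov 7.
Subtract 9 hours and 35 minutes → departure 11:53 UTC on Nov 7.
Port Anselm is UTC+10:30: 11:53 + 10:30 = 22:23 on Nov 7.

22:23 on November 7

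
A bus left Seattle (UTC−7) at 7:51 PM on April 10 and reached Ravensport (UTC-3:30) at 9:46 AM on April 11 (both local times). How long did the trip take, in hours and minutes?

10 hours 25 minutes

Departure in UTC: 7:51 PM + 7:00 = 2:51 AM on Apr 11.
Arrival in UTC: 9:46 AM + 3:30 = 1:16 PM on Apr 11.
Elapsed = 1:16 PM − 2:51 AM = 10 hours 25 minutes.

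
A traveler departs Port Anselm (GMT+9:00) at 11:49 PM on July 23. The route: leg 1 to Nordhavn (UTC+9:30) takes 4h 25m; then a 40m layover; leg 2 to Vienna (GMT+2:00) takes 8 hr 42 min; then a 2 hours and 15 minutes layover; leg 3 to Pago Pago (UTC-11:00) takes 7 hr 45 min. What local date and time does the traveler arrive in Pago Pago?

3:36 AM on July 24

Convert departure to UTC: 11:49 PM − 9:00 = 2:49 PM UTC on Jul 23.
Add 4 hours and 25 minutes leg 1 → 7:14 PM UTC.
Add 40 minutes layover in Nordhavn → 7:54 PM UTC.
Add 8 hours 42 minutes leg 2 → 4:36 AM UTC (Jul 24).
Add 2 hours and 15 minutes layover in Vienna → 6:51 AM UTC.
Add 7 hours and 45 minutes leg 3 → 2:36 PM UTC.
Pago Pago is UTC−11:00, so local arrival = 2:36 PM − 11:00 = 3:36 AM on Jul 24.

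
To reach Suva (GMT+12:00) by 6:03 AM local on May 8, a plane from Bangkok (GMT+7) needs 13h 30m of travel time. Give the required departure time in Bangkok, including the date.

11:33 AM on May 7

Target arrival in UTC: 6:03 AM − 12:00 = 6:03 PM on May 7.
Subtract 13 hours 30 minutes → departure 4:33 AM UTC on May 7.
Bangkok is UTC+7:00: 4:33 AM + 7:00 = 11:33 AM on May 7.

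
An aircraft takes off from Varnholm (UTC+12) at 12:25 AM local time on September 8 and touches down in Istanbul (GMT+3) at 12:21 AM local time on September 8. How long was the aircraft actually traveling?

Istanbul is 9:00 behind Varnholm.
Clock-face elapsed time (ignoring zones) is −4 minutes.
Actual elapsed = −4 minutes + 9:00 = 8 hours 56 minutes.

8 hours 56 minutes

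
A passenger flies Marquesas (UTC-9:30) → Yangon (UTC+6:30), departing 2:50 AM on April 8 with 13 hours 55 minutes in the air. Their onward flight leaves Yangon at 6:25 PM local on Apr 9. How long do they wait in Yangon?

9 hours 40 minutes

Convert departure to UTC: 2:50 AM + 9:30 = 12:20 PM UTC on Apr 8.
Add 13 hours 55 minutes flight time → 2:15 AM UTC (Apr 9).
Yangon is UTC+6:30, so local arrival = 2:15 AM + 6:30 = 8:45 AM on Apr 9.
Layover = 6:25 PM − 8:45 AM = 9 hours 40 minutes.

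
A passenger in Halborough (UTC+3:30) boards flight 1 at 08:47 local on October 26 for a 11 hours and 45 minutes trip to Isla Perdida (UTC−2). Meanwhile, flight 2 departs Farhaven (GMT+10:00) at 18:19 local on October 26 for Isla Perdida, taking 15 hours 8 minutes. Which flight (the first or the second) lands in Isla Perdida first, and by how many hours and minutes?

Flight 1 in UTC: 08:47 − 3:30 = 05:17 on Oct 26.
+11 hours 45 minutes → arrive 17:02 UTC on Oct 26.
Flight 2 in UTC: 18:19 − 10:00 = 08:19 on Oct 26.
+15 hours 8 minutes → arrive 23:27 UTC on Oct 26.
Flight 1 lands earlier by 6 hours 25 minutes.

the first, by 6 hours 25 minutes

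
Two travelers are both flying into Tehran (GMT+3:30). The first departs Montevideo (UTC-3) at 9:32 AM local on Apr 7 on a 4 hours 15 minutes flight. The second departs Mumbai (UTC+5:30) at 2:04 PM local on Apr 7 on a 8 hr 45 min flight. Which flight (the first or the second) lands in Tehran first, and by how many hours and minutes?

the first, by 32 minutes

Flight 1 in UTC: 9:32 AM + 3:00 = 12:32 PM on Apr 7.
+4 hours and 15 minutes → arrive 4:47 PM UTC on Apr 7.
Flight 2 in UTC: 2:04 PM − 5:30 = 8:34 AM on Apr 7.
+8 hours 45 minutes → arrive 5:19 PM UTC on Apr 7.
Flight 1 lands earlier by 32 minutes.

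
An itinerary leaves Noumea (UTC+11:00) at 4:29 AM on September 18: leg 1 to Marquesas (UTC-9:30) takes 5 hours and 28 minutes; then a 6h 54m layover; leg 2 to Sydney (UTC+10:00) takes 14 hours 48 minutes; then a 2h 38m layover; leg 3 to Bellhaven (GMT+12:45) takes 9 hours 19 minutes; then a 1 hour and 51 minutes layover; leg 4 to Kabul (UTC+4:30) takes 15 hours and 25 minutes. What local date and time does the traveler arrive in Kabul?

Convert departure to UTC: 4:29 AM − 11:00 = 5:29 PM UTC on Sep 17.
Add 5 hours and 28 minutes leg 1 → 10:57 PM UTC.
Add 6 hours 54 minutes layover in Marquesas → 5:51 AM UTC (Sep 18).
Add 14 hours and 48 minutes leg 2 → 8:39 PM UTC.
Add 2 hours and 38 minutes layover in Sydney → 11:17 PM UTC.
Add 9 hours 19 minutes leg 3 → 8:36 AM UTC (Sep 19).
Add 1 hour 51 minutes layover in Bellhaven → 10:27 AM UTC.
Add 15 hours 25 minutes leg 4 → 1:52 AM UTC (Sep 20).
Kabul is UTC+4:30, so local arrival = 1:52 AM + 4:30 = 6:22 AM on Sep 20.

6:22 AM on September 20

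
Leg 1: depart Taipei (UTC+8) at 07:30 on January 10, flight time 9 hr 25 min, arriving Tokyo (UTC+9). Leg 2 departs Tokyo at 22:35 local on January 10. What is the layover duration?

Convert departure to UTC: 07:30 − 8:00 = 23:30 UTC on Jan 9.
Add 9 hours 25 minutes flight time → 08:55 UTC (Jan 10).
Tokyo is UTC+9:00, so local arrival = 08:55 + 9:00 = 17:55 on Jan 10.
Layover = 22:35 − 17:55 = 4 hours 40 minutes.

4 hours 40 minutes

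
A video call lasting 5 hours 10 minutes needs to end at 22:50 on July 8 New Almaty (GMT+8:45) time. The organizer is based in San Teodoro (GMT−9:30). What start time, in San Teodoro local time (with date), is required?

Target end time in UTC: 22:50 − 8:45 = 14:05 on Jul 8.
Subtract 5 hours and 10 minutes → start 08:55 UTC on Jul 8.
San Teodoro is UTC−9:30: 08:55 − 9:30 = 23:25 on Jul 7.

23:25 on July 7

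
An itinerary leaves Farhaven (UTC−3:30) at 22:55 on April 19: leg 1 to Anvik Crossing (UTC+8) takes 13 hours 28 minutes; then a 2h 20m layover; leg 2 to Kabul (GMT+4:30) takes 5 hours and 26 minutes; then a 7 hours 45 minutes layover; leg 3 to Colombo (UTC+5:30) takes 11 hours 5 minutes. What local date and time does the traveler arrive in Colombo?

23:59 on April 21

Convert departure to UTC: 22:55 + 3:30 = 02:25 UTC on Apr 20.
Add 13 hours 28 minutes leg 1 → 15:53 UTC.
Add 2 hours 20 minutes layover in Anvik Crossing → 18:13 UTC.
Add 5 hours and 26 minutes leg 2 → 23:39 UTC.
Add 7 hours and 45 minutes layover in Kabul → 07:24 UTC (Apr 21).
Add 11 hours and 5 minutes leg 3 → 18:29 UTC.
Colombo is UTC+5:30, so local arrival = 18:29 + 5:30 = 23:59 on Apr 21.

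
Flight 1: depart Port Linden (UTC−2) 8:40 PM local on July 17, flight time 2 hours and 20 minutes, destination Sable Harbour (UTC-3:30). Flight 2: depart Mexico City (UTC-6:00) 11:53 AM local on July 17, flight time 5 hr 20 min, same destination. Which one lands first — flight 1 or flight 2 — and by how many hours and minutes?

the second, by 1 hour 47 minutes

Flight 1 in UTC: 8:40 PM + 2:00 = 10:40 PM on Jul 17.
+2 hours 20 minutes → arrive 1:00 AM UTC on Jul 18.
Flight 2 in UTC: 11:53 AM + 6:00 = 5:53 PM on Jul 17.
+5 hours and 20 minutes → arrive 11:13 PM UTC on Jul 17.
Flight 2 lands earlier by 1 hour 47 minutes.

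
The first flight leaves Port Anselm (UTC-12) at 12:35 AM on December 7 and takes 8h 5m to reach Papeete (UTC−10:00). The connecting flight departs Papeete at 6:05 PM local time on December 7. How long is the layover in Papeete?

Convert departure to UTC: 12:35 AM + 12:00 = 12:35 PM UTC on Dec 7.
Add 8 hours 5 minutes flight time → 8:40 PM UTC.
Papeete is UTC−10:00, so local arrival = 8:40 PM − 10:00 = 10:40 AM on Dec 7.
Layover = 6:05 PM − 10:40 AM = 7 hours 25 minutes.

7 hours 25 minutes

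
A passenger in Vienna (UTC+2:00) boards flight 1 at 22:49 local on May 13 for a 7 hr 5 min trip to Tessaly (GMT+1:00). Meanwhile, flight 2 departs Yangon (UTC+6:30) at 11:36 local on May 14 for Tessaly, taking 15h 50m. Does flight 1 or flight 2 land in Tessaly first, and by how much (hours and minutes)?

the first, by 17 hours 2 minutes

Flight 1 in UTC: 22:49 − 2:00 = 20:49 on May 13.
+7 hours and 5 minutes → arrive 03:54 UTC on May 14.
Flight 2 in UTC: 11:36 − 6:30 = 05:06 on May 14.
+15 hours and 50 minutes → arrive 20:56 UTC on May 14.
Flight 1 lands earlier by 17 hours 2 minutes.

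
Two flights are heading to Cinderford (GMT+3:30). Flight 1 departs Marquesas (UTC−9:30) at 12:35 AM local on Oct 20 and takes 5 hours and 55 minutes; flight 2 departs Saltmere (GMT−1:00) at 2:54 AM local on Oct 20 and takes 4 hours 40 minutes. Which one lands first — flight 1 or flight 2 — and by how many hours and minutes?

the second, by 7 hours 26 minutes

Flight 1 in UTC: 12:35 AM + 9:30 = 10:05 AM on Oct 20.
+5 hours and 55 minutes → arrive 4:00 PM UTC on Oct 20.
Flight 2 in UTC: 2:54 AM + 1:00 = 3:54 AM on Oct 20.
+4 hours and 40 minutes → arrive 8:34 AM UTC on Oct 20.
Flight 2 lands earlier by 7 hours 26 minutes.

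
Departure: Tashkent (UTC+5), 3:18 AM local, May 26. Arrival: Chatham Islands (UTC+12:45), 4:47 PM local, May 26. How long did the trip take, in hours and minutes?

5 hours 44 minutes

Departure in UTC: 3:18 AM − 5:00 = 10:18 PM on May 25.
Arrival in UTC: 4:47 PM − 12:45 = 4:02 AM on May 26.
Elapsed = 4:02 AM − 10:18 PM (+1 day) = 5 hours 44 minutes.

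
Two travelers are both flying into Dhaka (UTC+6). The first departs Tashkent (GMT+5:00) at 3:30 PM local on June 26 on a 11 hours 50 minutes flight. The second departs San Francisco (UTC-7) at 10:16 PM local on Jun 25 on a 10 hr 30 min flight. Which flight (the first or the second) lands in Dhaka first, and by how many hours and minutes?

Flight 1 in UTC: 3:30 PM − 5:00 = 10:30 AM on Jun 26.
+11 hours 50 minutes → arrive 10:20 PM UTC on Jun 26.
Flight 2 in UTC: 10:16 PM + 7:00 = 5:16 AM on Jun 26.
+10 hours and 30 minutes → arrive 3:46 PM UTC on Jun 26.
Flight 2 lands earlier by 6 hours 34 minutes.

the second, by 6 hours 34 minutes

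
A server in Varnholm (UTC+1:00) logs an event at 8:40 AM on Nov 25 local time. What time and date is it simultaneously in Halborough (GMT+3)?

10:40 AM on Nov 25

In UTC: 8:40 AM − 1:00 = 7:40 AM on Nov 25.
Halborough is UTC+3:00: 7:40 AM + 3:00 = 10:40 AM on Nov 25.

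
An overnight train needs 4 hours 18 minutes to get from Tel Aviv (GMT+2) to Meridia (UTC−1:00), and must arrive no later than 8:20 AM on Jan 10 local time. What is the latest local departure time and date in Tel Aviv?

7:02 AM on January 10

Target arrival in UTC: 8:20 AM + 1:00 = 9:20 AM on Jan 10.
Subtract 4 hours 18 minutes → departure 5:02 AM UTC on Jan 10.
Tel Aviv is UTC+2:00: 5:02 AM + 2:00 = 7:02 AM on Jan 10.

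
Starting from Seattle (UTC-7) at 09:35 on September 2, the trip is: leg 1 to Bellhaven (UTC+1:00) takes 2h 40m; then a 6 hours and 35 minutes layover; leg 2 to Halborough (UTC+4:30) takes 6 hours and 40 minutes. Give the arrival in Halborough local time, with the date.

13:00 on September 3

Convert departure to UTC: 09:35 + 7:00 = 16:35 UTC on Sep 2.
Add 2 hours 40 minutes leg 1 → 19:15 UTC.
Add 6 hours 35 minutes layover in Bellhaven → 01:50 UTC (Sep 3).
Add 6 hours 40 minutes leg 2 → 08:30 UTC.
Halborough is UTC+4:30, so local arrival = 08:30 + 4:30 = 13:00 on Sep 3.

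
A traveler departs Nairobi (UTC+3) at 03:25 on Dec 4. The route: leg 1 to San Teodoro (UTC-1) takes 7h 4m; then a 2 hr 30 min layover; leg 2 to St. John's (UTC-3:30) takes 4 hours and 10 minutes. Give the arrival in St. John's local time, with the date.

10:39 on December 4

Convert departure to UTC: 03:25 − 3:00 = 00:25 UTC on Dec 4.
Add 7 hours 4 minutes leg 1 → 07:29 UTC.
Add 2 hours 30 minutes layover in San Teodoro → 09:59 UTC.
Add 4 hours and 10 minutes leg 2 → 14:09 UTC.
St. John's is UTC−3:30, so local arrival = 14:09 − 3:30 = 10:39 on Dec 4.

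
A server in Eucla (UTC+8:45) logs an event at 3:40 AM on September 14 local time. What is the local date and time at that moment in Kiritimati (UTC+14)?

Kiritimati is 5:15 ahead of Eucla.
Shift by the zone difference: 3:40 AM + 5:15 = 8:55 AM on Sep 14 in Kiritimati.

8:55 AM on September 14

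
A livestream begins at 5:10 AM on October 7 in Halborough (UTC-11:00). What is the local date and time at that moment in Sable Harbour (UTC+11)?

In UTC: 5:10 AM + 11:00 = 4:10 PM on Oct 7.
Sable Harbour is UTC+11:00: 4:10 PM + 11:00 = 3:10 AM on Oct 8.

3:10 AM on October 8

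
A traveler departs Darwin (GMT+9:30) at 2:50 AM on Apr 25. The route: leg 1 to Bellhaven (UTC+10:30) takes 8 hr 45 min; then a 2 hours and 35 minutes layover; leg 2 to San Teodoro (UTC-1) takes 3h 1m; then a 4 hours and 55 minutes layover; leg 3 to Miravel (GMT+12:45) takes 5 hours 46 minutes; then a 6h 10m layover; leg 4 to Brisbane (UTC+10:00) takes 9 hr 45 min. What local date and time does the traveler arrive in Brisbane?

Convert departure to UTC: 2:50 AM − 9:30 = 5:20 PM UTC on Apr 24.
Add 8 hours 45 minutes leg 1 → 2:05 AM UTC (Apr 25).
Add 2 hours 35 minutes layover in Bellhaven → 4:40 AM UTC.
Add 3 hours 1 minute leg 2 → 7:41 AM UTC.
Add 4 hours and 55 minutes layover in San Teodoro → 12:36 PM UTC.
Add 5 hours 46 minutes leg 3 → 6:22 PM UTC.
Add 6 hours 10 minutes layover in Miravel → 12:32 AM UTC (Apr 26).
Add 9 hours 45 minutes leg 4 → 10:17 AM UTC.
Brisbane is UTC+10:00, so local arrival = 10:17 AM + 10:00 = 8:17 PM on Apr 26.

8:17 PM on Apr 26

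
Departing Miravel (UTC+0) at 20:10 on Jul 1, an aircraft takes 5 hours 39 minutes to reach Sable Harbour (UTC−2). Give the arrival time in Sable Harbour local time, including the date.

Miravel is at UTC+0, so departure is already 20:10 UTC on Jul 1.
Add 5 hours 39 minutes travel time → 01:49 UTC (Jul 2).
Sable Harbour is UTC−2:00, so local arrival = 01:49 − 2:00 = 23:49 on Jul 1.

23:49 on July 1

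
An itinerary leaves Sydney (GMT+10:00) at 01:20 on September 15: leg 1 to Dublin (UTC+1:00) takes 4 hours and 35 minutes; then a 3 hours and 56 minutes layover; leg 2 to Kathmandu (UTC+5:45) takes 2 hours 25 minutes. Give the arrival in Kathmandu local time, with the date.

08:01 on September 15

Convert departure to UTC: 01:20 − 10:00 = 15:20 UTC on Sep 14.
Add 4 hours and 35 minutes leg 1 → 19:55 UTC.
Add 3 hours and 56 minutes layover in Dublin → 23:51 UTC.
Add 2 hours 25 minutes leg 2 → 02:16 UTC (Sep 15).
Kathmandu is UTC+5:45, so local arrival = 02:16 + 5:45 = 08:01 on Sep 15.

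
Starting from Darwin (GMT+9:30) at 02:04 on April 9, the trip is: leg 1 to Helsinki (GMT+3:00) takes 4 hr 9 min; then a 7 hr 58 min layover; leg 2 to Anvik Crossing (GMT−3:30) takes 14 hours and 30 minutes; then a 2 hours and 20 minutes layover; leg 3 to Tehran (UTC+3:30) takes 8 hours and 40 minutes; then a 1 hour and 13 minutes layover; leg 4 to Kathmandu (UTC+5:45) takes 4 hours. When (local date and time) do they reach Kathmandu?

Convert departure to UTC: 02:04 − 9:30 = 16:34 UTC on Apr 8.
Add 4 hours 9 minutes leg 1 → 20:43 UTC.
Add 7 hours and 58 minutes layover in Helsinki → 04:41 UTC (Apr 9).
Add 14 hours and 30 minutes leg 2 → 19:11 UTC.
Add 2 hours and 20 minutes layover in Anvik Crossing → 21:31 UTC.
Add 8 hours and 40 minutes leg 3 → 06:11 UTC (Apr 10).
Add 1 hour and 13 minutes layover in Tehran → 07:24 UTC.
Add 4 hours leg 4 → 11:24 UTC.
Kathmandu is UTC+5:45, so local arrival = 11:24 + 5:45 = 17:09 on Apr 10.

17:09 on April 10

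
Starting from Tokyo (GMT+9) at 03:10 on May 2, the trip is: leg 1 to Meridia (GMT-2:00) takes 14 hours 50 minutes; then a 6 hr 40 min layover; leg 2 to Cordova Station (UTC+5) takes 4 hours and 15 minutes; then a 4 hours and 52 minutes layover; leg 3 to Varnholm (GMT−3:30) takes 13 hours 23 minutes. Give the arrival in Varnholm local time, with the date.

10:40 on May 3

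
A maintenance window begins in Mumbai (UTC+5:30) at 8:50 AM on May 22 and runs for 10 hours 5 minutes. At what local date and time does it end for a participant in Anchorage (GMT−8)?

5:25 AM on May 22

Convert start to UTC: 8:50 AM − 5:30 = 3:20 AM UTC on May 22.
Add 10 hours and 5 minutes duration → 1:25 PM UTC.
Anchorage is UTC−8:00, so local end time = 1:25 PM − 8:00 = 5:25 AM on May 22.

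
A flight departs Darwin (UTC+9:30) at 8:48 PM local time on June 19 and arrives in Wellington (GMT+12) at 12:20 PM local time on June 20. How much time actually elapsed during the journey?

Departure in UTC: 8:48 PM − 9:30 = 11:18 AM on Jun 19.
Arrival in UTC: 12:20 PM − 12:00 = 12:20 AM on Jun 20.
Elapsed = 12:20 AM − 11:18 AM (+1 day) = 13 hours 2 minutes.

13 hours 2 minutes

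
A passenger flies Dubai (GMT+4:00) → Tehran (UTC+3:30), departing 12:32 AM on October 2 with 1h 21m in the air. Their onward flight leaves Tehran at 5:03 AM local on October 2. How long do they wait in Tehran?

Convert departure to UTC: 12:32 AM − 4:00 = 8:32 PM UTC on Oct 1.
Add 1 hour 21 minutes flight time → 9:53 PM UTC.
Tehran is UTC+3:30, so local arrival = 9:53 PM + 3:30 = 1:23 AM on Oct 2.
Layover = 5:03 AM − 1:23 AM = 3 hours 40 minutes.

3 hours 40 minutes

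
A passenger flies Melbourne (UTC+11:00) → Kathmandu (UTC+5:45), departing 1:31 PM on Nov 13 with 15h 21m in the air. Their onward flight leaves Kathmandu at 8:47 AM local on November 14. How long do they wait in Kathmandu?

9 hours 10 minutes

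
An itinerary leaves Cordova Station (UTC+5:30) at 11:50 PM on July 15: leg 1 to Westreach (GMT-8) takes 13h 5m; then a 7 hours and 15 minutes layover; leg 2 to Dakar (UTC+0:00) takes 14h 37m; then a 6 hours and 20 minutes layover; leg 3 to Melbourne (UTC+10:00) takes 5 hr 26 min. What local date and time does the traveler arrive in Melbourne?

Convert departure to UTC: 11:50 PM − 5:30 = 6:20 PM UTC on Jul 15.
Add 13 hours 5 minutes leg 1 → 7:25 AM UTC (Jul 16).
Add 7 hours and 15 minutes layover in Westreach → 2:40 PM UTC.
Add 14 hours and 37 minutes leg 2 → 5:17 AM UTC (Jul 17).
Add 6 hours 20 minutes layover in Dakar → 11:37 AM UTC.
Add 5 hours and 26 minutes leg 3 → 5:03 PM UTC.
Melbourne is UTC+10:00, so local arrival = 5:03 PM + 10:00 = 3:03 AM on Jul 18.

3:03 AM on July 18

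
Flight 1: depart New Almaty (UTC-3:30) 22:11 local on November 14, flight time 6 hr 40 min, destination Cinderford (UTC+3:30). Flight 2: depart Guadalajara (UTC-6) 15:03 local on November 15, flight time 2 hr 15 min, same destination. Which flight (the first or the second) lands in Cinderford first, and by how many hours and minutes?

the first, by 14 hours 57 minutes

Flight 1 in UTC: 22:11 + 3:30 = 01:41 on Nov 15.
+6 hours 40 minutes → arrive 08:21 UTC on Nov 15.
Flight 2 in UTC: 15:03 + 6:00 = 21:03 on Nov 15.
+2 hours and 15 minutes → arrive 23:18 UTC on Nov 15.
Flight 1 lands earlier by 14 hours 57 minutes.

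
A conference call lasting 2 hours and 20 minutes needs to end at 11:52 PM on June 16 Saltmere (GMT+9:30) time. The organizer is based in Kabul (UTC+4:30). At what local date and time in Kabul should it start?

4:32 PM on June 16

Target end time in UTC: 11:52 PM − 9:30 = 2:22 PM on Jun 16.
Subtract 2 hours and 20 minutes → start 12:02 PM UTC on Jun 16.
Kabul is UTC+4:30: 12:02 PM + 4:30 = 4:32 PM on Jun 16.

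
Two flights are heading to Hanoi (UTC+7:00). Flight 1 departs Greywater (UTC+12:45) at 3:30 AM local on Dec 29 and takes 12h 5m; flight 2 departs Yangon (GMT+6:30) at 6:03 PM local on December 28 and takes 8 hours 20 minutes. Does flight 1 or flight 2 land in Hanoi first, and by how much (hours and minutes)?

the second, by 6 hours 57 minutes

Flight 1 in UTC: 3:30 AM − 12:45 = 2:45 PM on Dec 28.
+12 hours and 5 minutes → arrive 2:50 AM UTC on Dec 29.
Flight 2 in UTC: 6:03 PM − 6:30 = 11:33 AM on Dec 28.
+8 hours 20 minutes → arrive 7:53 PM UTC on Dec 28.
Flight 2 lands earlier by 6 hours 57 minutes.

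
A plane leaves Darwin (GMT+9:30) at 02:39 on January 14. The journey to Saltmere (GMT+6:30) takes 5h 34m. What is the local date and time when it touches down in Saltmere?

05:13 on January 14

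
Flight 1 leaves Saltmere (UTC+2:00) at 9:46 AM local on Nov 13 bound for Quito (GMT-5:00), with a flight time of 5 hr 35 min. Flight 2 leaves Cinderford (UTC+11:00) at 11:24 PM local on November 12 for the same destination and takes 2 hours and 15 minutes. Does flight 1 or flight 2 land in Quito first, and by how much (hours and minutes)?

the second, by 22 hours 42 minutes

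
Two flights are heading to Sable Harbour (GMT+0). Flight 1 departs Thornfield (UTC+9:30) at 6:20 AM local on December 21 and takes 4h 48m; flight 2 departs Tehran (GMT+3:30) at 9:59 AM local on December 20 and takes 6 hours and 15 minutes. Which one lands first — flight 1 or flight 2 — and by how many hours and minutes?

Flight 1 in UTC: 6:20 AM − 9:30 = 8:50 PM on Dec 20.
+4 hours and 48 minutes → arrive 1:38 AM UTC on Dec 21.
Flight 2 in UTC: 9:59 AM − 3:30 = 6:29 AM on Dec 20.
+6 hours 15 minutes → arrive 12:44 PM UTC on Dec 20.
Flight 2 lands earlier by 12 hours 54 minutes.

the second, by 12 hours 54 minutes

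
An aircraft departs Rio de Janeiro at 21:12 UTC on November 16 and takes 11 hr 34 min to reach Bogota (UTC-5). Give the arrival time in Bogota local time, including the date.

03:46 on November 17

Departure is given in UTC: 21:12 on Nov 16.
Add 11 hours and 34 minutes → 08:46 UTC (Nov 17).
Bogota is UTC−5:00: 08:46 − 5:00 = 03:46 on Nov 17.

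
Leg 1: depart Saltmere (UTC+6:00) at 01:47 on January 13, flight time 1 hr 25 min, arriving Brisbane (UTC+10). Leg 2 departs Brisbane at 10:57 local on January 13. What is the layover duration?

Convert departure to UTC: 01:47 − 6:00 = 19:47 UTC on Jan 12.
Add 1 hour and 25 minutes flight time → 21:12 UTC.
Brisbane is UTC+10:00, so local arrival = 21:12 + 10:00 = 07:12 on Jan 13.
Layover = 10:57 − 07:12 = 3 hours 45 minutes.

3 hours 45 minutes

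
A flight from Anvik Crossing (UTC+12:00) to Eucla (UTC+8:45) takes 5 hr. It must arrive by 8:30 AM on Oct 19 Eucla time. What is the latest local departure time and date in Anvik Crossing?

6:45 AM on October 19

Target arrival in UTC: 8:30 AM − 8:45 = 11:45 PM on Oct 18.
Subtract 5 hours → departure 6:45 PM UTC on Oct 18.
Anvik Crossing is UTC+12:00: 6:45 PM + 12:00 = 6:45 AM on Oct 19.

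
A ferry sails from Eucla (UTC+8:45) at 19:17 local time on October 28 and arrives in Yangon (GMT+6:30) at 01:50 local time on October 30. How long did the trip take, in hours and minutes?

Departure in UTC: 19:17 − 8:45 = 10:32 on Oct 28.
Arrival in UTC: 01:50 − 6:30 = 19:20 on Oct 29.
Elapsed = 19:20 − 10:32 (+1 day) = 32 hours 48 minutes.

32 hours 48 minutes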